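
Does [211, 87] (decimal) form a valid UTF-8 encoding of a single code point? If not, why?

Leading byte 0xD3 = 11010011 → 2-byte form.
Byte 2 is 0x57 = 01010111, which is not 10xxxxxx — expected a continuation byte.

invalid (non-continuation byte where continuation expected)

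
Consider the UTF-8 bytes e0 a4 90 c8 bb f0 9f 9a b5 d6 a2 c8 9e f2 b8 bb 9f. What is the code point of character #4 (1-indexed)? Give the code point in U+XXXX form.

U+05A2

Offset 0: leading byte 0xE0 = 11100000 → 3-byte char #1 = E0 A4 90.
Offset 3: leading byte 0xC8 = 11001000 → 2-byte char #2 = C8 BB.
Offset 5: leading byte 0xF0 = 11110000 → 4-byte char #3 = F0 9F 9A B5.
Offset 9: leading byte 0xD6 = 11010110 → 2-byte char #4 = D6 A2.
Leading byte 0xD6 = 11010110 matches 110xxxxx → 2-byte sequence.
Byte 1: 0xD6 = 11010110, payload 10110 (5 bits).
Byte 2: 0xA2 = 10100010 (10xxxxxx ✓), payload 100010.
Concatenate: 10110100010 = 0x5A2 (11 bits → U+05A2).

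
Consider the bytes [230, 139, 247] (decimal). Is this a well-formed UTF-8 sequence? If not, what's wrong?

invalid (non-continuation byte where continuation expected)

Leading byte 0xE6 = 11100110 → 3-byte form.
Byte 3 is 0xF7 = 11110111, which is not 10xxxxxx — expected a continuation byte.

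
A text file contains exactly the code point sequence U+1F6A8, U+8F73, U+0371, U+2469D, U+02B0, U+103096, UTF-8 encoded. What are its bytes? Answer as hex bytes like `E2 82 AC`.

U+1F6A8: 4-byte form → F0 9F 9A A8.
U+8F73: 3-byte form → E8 BD B3.
U+0371: 2-byte form → CD B1.
U+2469D: 4-byte form → F0 A4 9A 9D.
U+02B0: 2-byte form → CA B0.
U+103096: 4-byte form → F4 83 82 96.
Concatenated (19 bytes): F0 9F 9A A8 E8 BD B3 CD B1 F0 A4 9A 9D CA B0 F4 83 82 96.

F0 9F 9A A8 E8 BD B3 CD B1 F0 A4 9A 9D CA B0 F4 83 82 96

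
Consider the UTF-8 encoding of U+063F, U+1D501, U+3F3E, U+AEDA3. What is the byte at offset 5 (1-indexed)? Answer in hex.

0x94

1-indexed offset 5 is 0-indexed offset 4.
U+063F → 2-byte form D8 BF at offsets 0–1.
U+1D501 → 4-byte form F0 9D 94 81 at offsets 2–5.
Offset 4 falls in char 2's range; it's byte 3 of F0 9D 94 81 = 0x94.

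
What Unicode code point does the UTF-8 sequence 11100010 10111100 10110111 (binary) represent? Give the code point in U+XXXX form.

U+2F37

Leading byte 0xE2 = 11100010 matches 1110xxxx → 3-byte sequence.
Byte 1: 0xE2 = 11100010, payload 0010 (4 bits).
Byte 2: 0xBC = 10111100 (10xxxxxx ✓), payload 111100.
Byte 3: 0xB7 = 10110111 (10xxxxxx ✓), payload 110111.
Concatenate: 0010111100110111 = 0x2F37 (16 bits → U+2F37).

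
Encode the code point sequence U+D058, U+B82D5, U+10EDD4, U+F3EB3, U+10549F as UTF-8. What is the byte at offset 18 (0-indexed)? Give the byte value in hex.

0x9F

U+D058 → 3-byte form ED 81 98 at offsets 0–2.
U+B82D5 → 4-byte form F2 B8 8B 95 at offsets 3–6.
U+10EDD4 → 4-byte form F4 8E B7 94 at offsets 7–10.
U+F3EB3 → 4-byte form F3 B3 BA B3 at offsets 11–14.
U+10549F → 4-byte form F4 85 92 9F at offsets 15–18.
Offset 18 falls in char 5's range; it's byte 4 of F4 85 92 9F = 0x9F.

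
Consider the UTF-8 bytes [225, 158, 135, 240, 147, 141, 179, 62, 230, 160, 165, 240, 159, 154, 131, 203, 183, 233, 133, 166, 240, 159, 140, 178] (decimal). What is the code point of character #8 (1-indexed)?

U+1F332

Offset 0: leading byte 0xE1 = 11100001 → 3-byte char #1 = E1 9E 87.
Offset 3: leading byte 0xF0 = 11110000 → 4-byte char #2 = F0 93 8D B3.
Offset 7: leading byte 0x3E = 00111110 → 1-byte char #3 = 3E.
Offset 8: leading byte 0xE6 = 11100110 → 3-byte char #4 = E6 A0 A5.
Offset 11: leading byte 0xF0 = 11110000 → 4-byte char #5 = F0 9F 9A 83.
Offset 15: leading byte 0xCB = 11001011 → 2-byte char #6 = CB B7.
Offset 17: leading byte 0xE9 = 11101001 → 3-byte char #7 = E9 85 A6.
Offset 20: leading byte 0xF0 = 11110000 → 4-byte char #8 = F0 9F 8C B2.
Leading byte 0xF0 = 11110000 matches 11110xxx → 4-byte sequence.
Byte 1: 0xF0 = 11110000, payload 000 (3 bits).
Byte 2: 0x9F = 10011111 (10xxxxxx ✓), payload 011111.
Byte 3: 0x8C = 10001100 (10xxxxxx ✓), payload 001100.
Byte 4: 0xB2 = 10110010 (10xxxxxx ✓), payload 110010.
Concatenate: 000011111001100110010 = 0x1F332 (21 bits → U+1F332).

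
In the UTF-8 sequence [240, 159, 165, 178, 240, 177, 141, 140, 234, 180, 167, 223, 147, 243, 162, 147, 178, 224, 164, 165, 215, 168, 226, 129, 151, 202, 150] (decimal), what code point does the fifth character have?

U+E24F2

Offset 0: leading byte 0xF0 = 11110000 → 4-byte char #1 = F0 9F A5 B2.
Offset 4: leading byte 0xF0 = 11110000 → 4-byte char #2 = F0 B1 8D 8C.
Offset 8: leading byte 0xEA = 11101010 → 3-byte char #3 = EA B4 A7.
Offset 11: leading byte 0xDF = 11011111 → 2-byte char #4 = DF 93.
Offset 13: leading byte 0xF3 = 11110011 → 4-byte char #5 = F3 A2 93 B2.
Leading byte 0xF3 = 11110011 matches 11110xxx → 4-byte sequence.
Byte 1: 0xF3 = 11110011, payload 011 (3 bits).
Byte 2: 0xA2 = 10100010 (10xxxxxx ✓), payload 100010.
Byte 3: 0x93 = 10010011 (10xxxxxx ✓), payload 010011.
Byte 4: 0xB2 = 10110010 (10xxxxxx ✓), payload 110010.
Concatenate: 011100010010011110010 = 0xE24F2 (21 bits → U+E24F2).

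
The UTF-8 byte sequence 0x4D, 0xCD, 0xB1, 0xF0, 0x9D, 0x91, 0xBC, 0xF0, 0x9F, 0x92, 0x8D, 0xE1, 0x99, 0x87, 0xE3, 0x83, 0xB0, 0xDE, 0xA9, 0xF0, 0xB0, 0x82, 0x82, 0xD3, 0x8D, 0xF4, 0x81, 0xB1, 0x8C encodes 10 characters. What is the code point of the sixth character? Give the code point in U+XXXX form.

U+30F0

Offset 0: leading byte 0x4D = 01001101 → 1-byte char #1 = 4D.
Offset 1: leading byte 0xCD = 11001101 → 2-byte char #2 = CD B1.
Offset 3: leading byte 0xF0 = 11110000 → 4-byte char #3 = F0 9D 91 BC.
Offset 7: leading byte 0xF0 = 11110000 → 4-byte char #4 = F0 9F 92 8D.
Offset 11: leading byte 0xE1 = 11100001 → 3-byte char #5 = E1 99 87.
Offset 14: leading byte 0xE3 = 11100011 → 3-byte char #6 = E3 83 B0.
Leading byte 0xE3 = 11100011 matches 1110xxxx → 3-byte sequence.
Byte 1: 0xE3 = 11100011, payload 0011 (4 bits).
Byte 2: 0x83 = 10000011 (10xxxxxx ✓), payload 000011.
Byte 3: 0xB0 = 10110000 (10xxxxxx ✓), payload 110000.
Concatenate: 0011000011110000 = 0x30F0 (16 bits → U+30F0).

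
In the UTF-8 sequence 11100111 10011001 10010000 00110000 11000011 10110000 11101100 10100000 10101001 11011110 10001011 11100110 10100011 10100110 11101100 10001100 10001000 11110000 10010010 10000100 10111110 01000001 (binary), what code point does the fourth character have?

Offset 0: leading byte 0xE7 = 11100111 → 3-byte char #1 = E7 99 90.
Offset 3: leading byte 0x30 = 00110000 → 1-byte char #2 = 30.
Offset 4: leading byte 0xC3 = 11000011 → 2-byte char #3 = C3 B0.
Offset 6: leading byte 0xEC = 11101100 → 3-byte char #4 = EC A0 A9.
Leading byte 0xEC = 11101100 matches 1110xxxx → 3-byte sequence.
Byte 1: 0xEC = 11101100, payload 1100 (4 bits).
Byte 2: 0xA0 = 10100000 (10xxxxxx ✓), payload 100000.
Byte 3: 0xA9 = 10101001 (10xxxxxx ✓), payload 101001.
Concatenate: 1100100000101001 = 0xC829 (16 bits → U+C829).

U+C829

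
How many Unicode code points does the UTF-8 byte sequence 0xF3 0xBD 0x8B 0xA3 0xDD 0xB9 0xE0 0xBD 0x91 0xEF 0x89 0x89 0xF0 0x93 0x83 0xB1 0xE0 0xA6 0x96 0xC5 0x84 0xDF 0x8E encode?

Byte at offset 0: 0xF3 = 11110011 → 4-byte char (#1). Advance 4.
Byte at offset 4: 0xDD = 11011101 → 2-byte char (#2). Advance 2.
Byte at offset 6: 0xE0 = 11100000 → 3-byte char (#3). Advance 3.
Byte at offset 9: 0xEF = 11101111 → 3-byte char (#4). Advance 3.
Byte at offset 12: 0xF0 = 11110000 → 4-byte char (#5). Advance 4.
Byte at offset 16: 0xE0 = 11100000 → 3-byte char (#6). Advance 3.
Byte at offset 19: 0xC5 = 11000101 → 2-byte char (#7). Advance 2.
Byte at offset 21: 0xDF = 11011111 → 2-byte char (#8). Advance 2.
Reached end at offset 23 after 8 code points.

8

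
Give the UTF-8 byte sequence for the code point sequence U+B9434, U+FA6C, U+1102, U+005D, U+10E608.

U+B9434: 4-byte form → F2 B9 90 B4.
U+FA6C: 3-byte form → EF A9 AC.
U+1102: 3-byte form → E1 84 82.
U+005D: 1-byte form → 5D.
U+10E608: 4-byte form → F4 8E 98 88.
Concatenated (15 bytes): F2 B9 90 B4 EF A9 AC E1 84 82 5D F4 8E 98 88.

F2 B9 90 B4 EF A9 AC E1 84 82 5D F4 8E 98 88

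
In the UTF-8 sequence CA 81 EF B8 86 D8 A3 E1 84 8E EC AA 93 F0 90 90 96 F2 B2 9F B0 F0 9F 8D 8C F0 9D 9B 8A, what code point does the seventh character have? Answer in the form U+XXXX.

U+B27F0

Offset 0: leading byte 0xCA = 11001010 → 2-byte char #1 = CA 81.
Offset 2: leading byte 0xEF = 11101111 → 3-byte char #2 = EF B8 86.
Offset 5: leading byte 0xD8 = 11011000 → 2-byte char #3 = D8 A3.
Offset 7: leading byte 0xE1 = 11100001 → 3-byte char #4 = E1 84 8E.
Offset 10: leading byte 0xEC = 11101100 → 3-byte char #5 = EC AA 93.
Offset 13: leading byte 0xF0 = 11110000 → 4-byte char #6 = F0 90 90 96.
Offset 17: leading byte 0xF2 = 11110010 → 4-byte char #7 = F2 B2 9F B0.
Leading byte 0xF2 = 11110010 matches 11110xxx → 4-byte sequence.
Byte 1: 0xF2 = 11110010, payload 010 (3 bits).
Byte 2: 0xB2 = 10110010 (10xxxxxx ✓), payload 110010.
Byte 3: 0x9F = 10011111 (10xxxxxx ✓), payload 011111.
Byte 4: 0xB0 = 10110000 (10xxxxxx ✓), payload 110000.
Concatenate: 010110010011111110000 = 0xB27F0 (21 bits → U+B27F0).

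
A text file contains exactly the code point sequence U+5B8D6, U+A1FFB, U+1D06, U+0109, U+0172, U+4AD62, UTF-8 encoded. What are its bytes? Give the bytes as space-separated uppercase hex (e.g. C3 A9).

F1 9B A3 96 F2 A1 BF BB E1 B4 86 C4 89 C5 B2 F1 8A B5 A2

U+5B8D6: 4-byte form → F1 9B A3 96.
U+A1FFB: 4-byte form → F2 A1 BF BB.
U+1D06: 3-byte form → E1 B4 86.
U+0109: 2-byte form → C4 89.
U+0172: 2-byte form → C5 B2.
U+4AD62: 4-byte form → F1 8A B5 A2.
Concatenated (19 bytes): F1 9B A3 96 F2 A1 BF BB E1 B4 86 C4 89 C5 B2 F1 8A B5 A2.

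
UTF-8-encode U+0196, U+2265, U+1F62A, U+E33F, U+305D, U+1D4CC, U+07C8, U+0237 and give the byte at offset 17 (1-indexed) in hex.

0x9D

1-indexed offset 17 is 0-indexed offset 16.
U+0196 → 2-byte form C6 96 at offsets 0–1.
U+2265 → 3-byte form E2 89 A5 at offsets 2–4.
U+1F62A → 4-byte form F0 9F 98 AA at offsets 5–8.
U+E33F → 3-byte form EE 8C BF at offsets 9–11.
U+305D → 3-byte form E3 81 9D at offsets 12–14.
U+1D4CC → 4-byte form F0 9D 93 8C at offsets 15–18.
Offset 16 falls in char 6's range; it's byte 2 of F0 9D 93 8C = 0x9D.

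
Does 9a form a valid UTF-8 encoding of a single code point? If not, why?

invalid (continuation byte with no leading byte)

Byte 0x9A = 10011010 has the form 10xxxxxx — a continuation byte — but there is no preceding leading byte.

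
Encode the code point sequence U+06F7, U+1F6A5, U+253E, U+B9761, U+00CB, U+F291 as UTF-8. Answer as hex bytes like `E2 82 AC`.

U+06F7: 2-byte form → DB B7.
U+1F6A5: 4-byte form → F0 9F 9A A5.
U+253E: 3-byte form → E2 94 BE.
U+B9761: 4-byte form → F2 B9 9D A1.
U+00CB: 2-byte form → C3 8B.
U+F291: 3-byte form → EF 8A 91.
Concatenated (18 bytes): DB B7 F0 9F 9A A5 E2 94 BE F2 B9 9D A1 C3 8B EF 8A 91.

DB B7 F0 9F 9A A5 E2 94 BE F2 B9 9D A1 C3 8B EF 8A 91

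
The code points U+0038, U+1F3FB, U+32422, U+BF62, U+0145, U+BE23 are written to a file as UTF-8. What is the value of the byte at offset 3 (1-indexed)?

0x9F

1-indexed offset 3 is 0-indexed offset 2.
U+0038 → 1-byte form 38 at offsets 0–0.
U+1F3FB → 4-byte form F0 9F 8F BB at offsets 1–4.
Offset 2 falls in char 2's range; it's byte 2 of F0 9F 8F BB = 0x9F.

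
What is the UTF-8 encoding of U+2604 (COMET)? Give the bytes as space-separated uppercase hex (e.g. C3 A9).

U+2604 = 0x2604 = 9732 decimal. In range U+0800–U+FFFF → 3-byte form: 1110xxxx 10xxxxxx 10xxxxxx.
Binary (16 bits): 0010011000000100.
Split 4+6+6: 0010 | 011000 | 000100.
Byte 1: 11100010 = 0xE2.
Byte 2: 10011000 = 0x98.
Byte 3: 10000100 = 0x84.

E2 98 84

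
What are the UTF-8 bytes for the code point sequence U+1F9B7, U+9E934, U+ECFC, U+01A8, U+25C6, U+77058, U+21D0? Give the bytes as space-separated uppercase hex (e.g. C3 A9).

F0 9F A6 B7 F2 9E A4 B4 EE B3 BC C6 A8 E2 97 86 F1 B7 81 98 E2 87 90

U+1F9B7: 4-byte form → F0 9F A6 B7.
U+9E934: 4-byte form → F2 9E A4 B4.
U+ECFC: 3-byte form → EE B3 BC.
U+01A8: 2-byte form → C6 A8.
U+25C6: 3-byte form → E2 97 86.
U+77058: 4-byte form → F1 B7 81 98.
U+21D0: 3-byte form → E2 87 90.
Concatenated (23 bytes): F0 9F A6 B7 F2 9E A4 B4 EE B3 BC C6 A8 E2 97 86 F1 B7 81 98 E2 87 90.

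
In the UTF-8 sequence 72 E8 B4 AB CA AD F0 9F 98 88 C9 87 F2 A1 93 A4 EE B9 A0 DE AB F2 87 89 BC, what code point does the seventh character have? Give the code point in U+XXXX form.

Offset 0: leading byte 0x72 = 01110010 → 1-byte char #1 = 72.
Offset 1: leading byte 0xE8 = 11101000 → 3-byte char #2 = E8 B4 AB.
Offset 4: leading byte 0xCA = 11001010 → 2-byte char #3 = CA AD.
Offset 6: leading byte 0xF0 = 11110000 → 4-byte char #4 = F0 9F 98 88.
Offset 10: leading byte 0xC9 = 11001001 → 2-byte char #5 = C9 87.
Offset 12: leading byte 0xF2 = 11110010 → 4-byte char #6 = F2 A1 93 A4.
Offset 16: leading byte 0xEE = 11101110 → 3-byte char #7 = EE B9 A0.
Leading byte 0xEE = 11101110 matches 1110xxxx → 3-byte sequence.
Byte 1: 0xEE = 11101110, payload 1110 (4 bits).
Byte 2: 0xB9 = 10111001 (10xxxxxx ✓), payload 111001.
Byte 3: 0xA0 = 10100000 (10xxxxxx ✓), payload 100000.
Concatenate: 1110111001100000 = 0xEE60 (16 bits → U+EE60).

U+EE60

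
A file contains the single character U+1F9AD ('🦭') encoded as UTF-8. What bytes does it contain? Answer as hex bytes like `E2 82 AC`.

U+1F9AD = 0x1F9AD = 129453 decimal. In range U+10000–U+10FFFF → 4-byte form: 11110xxx 10xxxxxx 10xxxxxx 10xxxxxx.
Binary (21 bits): 000011111100110101101.
Split 3+6+6+6: 000 | 011111 | 100110 | 101101.
Byte 1: 11110000 = 0xF0.
Byte 2: 10011111 = 0x9F.
Byte 3: 10100110 = 0xA6.
Byte 4: 10101101 = 0xAD.

F0 9F A6 AD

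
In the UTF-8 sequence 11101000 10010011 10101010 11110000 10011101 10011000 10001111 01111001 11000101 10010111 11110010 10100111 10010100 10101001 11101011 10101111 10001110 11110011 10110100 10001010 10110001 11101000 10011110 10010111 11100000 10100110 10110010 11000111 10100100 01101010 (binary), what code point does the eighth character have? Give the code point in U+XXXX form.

U+8797

Offset 0: leading byte 0xE8 = 11101000 → 3-byte char #1 = E8 93 AA.
Offset 3: leading byte 0xF0 = 11110000 → 4-byte char #2 = F0 9D 98 8F.
Offset 7: leading byte 0x79 = 01111001 → 1-byte char #3 = 79.
Offset 8: leading byte 0xC5 = 11000101 → 2-byte char #4 = C5 97.
Offset 10: leading byte 0xF2 = 11110010 → 4-byte char #5 = F2 A7 94 A9.
Offset 14: leading byte 0xEB = 11101011 → 3-byte char #6 = EB AF 8E.
Offset 17: leading byte 0xF3 = 11110011 → 4-byte char #7 = F3 B4 8A B1.
Offset 21: leading byte 0xE8 = 11101000 → 3-byte char #8 = E8 9E 97.
Leading byte 0xE8 = 11101000 matches 1110xxxx → 3-byte sequence.
Byte 1: 0xE8 = 11101000, payload 1000 (4 bits).
Byte 2: 0x9E = 10011110 (10xxxxxx ✓), payload 011110.
Byte 3: 0x97 = 10010111 (10xxxxxx ✓), payload 010111.
Concatenate: 1000011110010111 = 0x8797 (16 bits → U+8797).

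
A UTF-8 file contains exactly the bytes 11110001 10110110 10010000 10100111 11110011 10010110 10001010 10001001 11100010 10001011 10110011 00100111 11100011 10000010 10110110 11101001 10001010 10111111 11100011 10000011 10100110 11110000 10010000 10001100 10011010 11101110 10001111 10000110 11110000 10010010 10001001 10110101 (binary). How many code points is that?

10

Byte at offset 0: 0xF1 = 11110001 → 4-byte char (#1). Advance 4.
Byte at offset 4: 0xF3 = 11110011 → 4-byte char (#2). Advance 4.
Byte at offset 8: 0xE2 = 11100010 → 3-byte char (#3). Advance 3.
Byte at offset 11: 0x27 = 00100111 → 1-byte char (#4). Advance 1.
Byte at offset 12: 0xE3 = 11100011 → 3-byte char (#5). Advance 3.
Byte at offset 15: 0xE9 = 11101001 → 3-byte char (#6). Advance 3.
Byte at offset 18: 0xE3 = 11100011 → 3-byte char (#7). Advance 3.
Byte at offset 21: 0xF0 = 11110000 → 4-byte char (#8). Advance 4.
Byte at offset 25: 0xEE = 11101110 → 3-byte char (#9). Advance 3.
Byte at offset 28: 0xF0 = 11110000 → 4-byte char (#10). Advance 4.
Reached end at offset 32 after 10 code points.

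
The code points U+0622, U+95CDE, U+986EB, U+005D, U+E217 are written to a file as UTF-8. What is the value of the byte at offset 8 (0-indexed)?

0x9B

U+0622 → 2-byte form D8 A2 at offsets 0–1.
U+95CDE → 4-byte form F2 95 B3 9E at offsets 2–5.
U+986EB → 4-byte form F2 98 9B AB at offsets 6–9.
Offset 8 falls in char 3's range; it's byte 3 of F2 98 9B AB = 0x9B.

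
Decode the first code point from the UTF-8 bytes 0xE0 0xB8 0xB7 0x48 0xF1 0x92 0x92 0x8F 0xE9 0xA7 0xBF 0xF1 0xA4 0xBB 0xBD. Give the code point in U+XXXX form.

U+0E37

Offset 0: leading byte 0xE0 = 11100000 → 3-byte char #1 = E0 B8 B7.
Leading byte 0xE0 = 11100000 matches 1110xxxx → 3-byte sequence.
Byte 1: 0xE0 = 11100000, payload 0000 (4 bits).
Byte 2: 0xB8 = 10111000 (10xxxxxx ✓), payload 111000.
Byte 3: 0xB7 = 10110111 (10xxxxxx ✓), payload 110111.
Concatenate: 0000111000110111 = 0xE37 (16 bits → U+0E37).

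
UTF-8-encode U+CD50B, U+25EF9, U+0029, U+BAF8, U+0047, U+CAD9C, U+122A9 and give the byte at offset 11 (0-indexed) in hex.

U+CD50B → 4-byte form F3 8D 94 8B at offsets 0–3.
U+25EF9 → 4-byte form F0 A5 BB B9 at offsets 4–7.
U+0029 → 1-byte form 29 at offsets 8–8.
U+BAF8 → 3-byte form EB AB B8 at offsets 9–11.
Offset 11 falls in char 4's range; it's byte 3 of EB AB B8 = 0xB8.

0xB8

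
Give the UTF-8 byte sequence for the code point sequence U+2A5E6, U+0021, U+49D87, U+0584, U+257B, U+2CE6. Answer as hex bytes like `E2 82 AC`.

F0 AA 97 A6 21 F1 89 B6 87 D6 84 E2 95 BB E2 B3 A6

U+2A5E6: 4-byte form → F0 AA 97 A6.
U+0021: 1-byte form → 21.
U+49D87: 4-byte form → F1 89 B6 87.
U+0584: 2-byte form → D6 84.
U+257B: 3-byte form → E2 95 BB.
U+2CE6: 3-byte form → E2 B3 A6.
Concatenated (17 bytes): F0 AA 97 A6 21 F1 89 B6 87 D6 84 E2 95 BB E2 B3 A6.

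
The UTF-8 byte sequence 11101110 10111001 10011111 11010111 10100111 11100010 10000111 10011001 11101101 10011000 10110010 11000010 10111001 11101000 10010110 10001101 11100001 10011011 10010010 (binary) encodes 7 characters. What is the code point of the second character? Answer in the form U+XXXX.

Offset 0: leading byte 0xEE = 11101110 → 3-byte char #1 = EE B9 9F.
Offset 3: leading byte 0xD7 = 11010111 → 2-byte char #2 = D7 A7.
Leading byte 0xD7 = 11010111 matches 110xxxxx → 2-byte sequence.
Byte 1: 0xD7 = 11010111, payload 10111 (5 bits).
Byte 2: 0xA7 = 10100111 (10xxxxxx ✓), payload 100111.
Concatenate: 10111100111 = 0x5E7 (11 bits → U+05E7).

U+05E7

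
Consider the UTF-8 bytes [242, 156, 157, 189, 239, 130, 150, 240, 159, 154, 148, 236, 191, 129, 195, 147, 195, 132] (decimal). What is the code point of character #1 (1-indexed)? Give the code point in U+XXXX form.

Offset 0: leading byte 0xF2 = 11110010 → 4-byte char #1 = F2 9C 9D BD.
Leading byte 0xF2 = 11110010 matches 11110xxx → 4-byte sequence.
Byte 1: 0xF2 = 11110010, payload 010 (3 bits).
Byte 2: 0x9C = 10011100 (10xxxxxx ✓), payload 011100.
Byte 3: 0x9D = 10011101 (10xxxxxx ✓), payload 011101.
Byte 4: 0xBD = 10111101 (10xxxxxx ✓), payload 111101.
Concatenate: 010011100011101111101 = 0x9C77D (21 bits → U+9C77D).

U+9C77D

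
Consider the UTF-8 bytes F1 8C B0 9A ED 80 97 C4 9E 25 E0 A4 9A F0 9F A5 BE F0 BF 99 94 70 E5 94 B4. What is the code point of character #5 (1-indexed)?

U+091A

Offset 0: leading byte 0xF1 = 11110001 → 4-byte char #1 = F1 8C B0 9A.
Offset 4: leading byte 0xED = 11101101 → 3-byte char #2 = ED 80 97.
Offset 7: leading byte 0xC4 = 11000100 → 2-byte char #3 = C4 9E.
Offset 9: leading byte 0x25 = 00100101 → 1-byte char #4 = 25.
Offset 10: leading byte 0xE0 = 11100000 → 3-byte char #5 = E0 A4 9A.
Leading byte 0xE0 = 11100000 matches 1110xxxx → 3-byte sequence.
Byte 1: 0xE0 = 11100000, payload 0000 (4 bits).
Byte 2: 0xA4 = 10100100 (10xxxxxx ✓), payload 100100.
Byte 3: 0x9A = 10011010 (10xxxxxx ✓), payload 011010.
Concatenate: 0000100100011010 = 0x91A (16 bits → U+091A).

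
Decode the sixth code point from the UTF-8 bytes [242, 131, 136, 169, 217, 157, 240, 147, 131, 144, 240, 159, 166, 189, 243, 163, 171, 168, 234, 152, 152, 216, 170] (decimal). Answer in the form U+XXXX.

U+A618

Offset 0: leading byte 0xF2 = 11110010 → 4-byte char #1 = F2 83 88 A9.
Offset 4: leading byte 0xD9 = 11011001 → 2-byte char #2 = D9 9D.
Offset 6: leading byte 0xF0 = 11110000 → 4-byte char #3 = F0 93 83 90.
Offset 10: leading byte 0xF0 = 11110000 → 4-byte char #4 = F0 9F A6 BD.
Offset 14: leading byte 0xF3 = 11110011 → 4-byte char #5 = F3 A3 AB A8.
Offset 18: leading byte 0xEA = 11101010 → 3-byte char #6 = EA 98 98.
Leading byte 0xEA = 11101010 matches 1110xxxx → 3-byte sequence.
Byte 1: 0xEA = 11101010, payload 1010 (4 bits).
Byte 2: 0x98 = 10011000 (10xxxxxx ✓), payload 011000.
Byte 3: 0x98 = 10011000 (10xxxxxx ✓), payload 011000.
Concatenate: 1010011000011000 = 0xA618 (16 bits → U+A618).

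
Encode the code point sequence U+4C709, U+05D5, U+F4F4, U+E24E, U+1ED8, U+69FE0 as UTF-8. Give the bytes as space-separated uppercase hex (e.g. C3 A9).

F1 8C 9C 89 D7 95 EF 93 B4 EE 89 8E E1 BB 98 F1 A9 BF A0

U+4C709: 4-byte form → F1 8C 9C 89.
U+05D5: 2-byte form → D7 95.
U+F4F4: 3-byte form → EF 93 B4.
U+E24E: 3-byte form → EE 89 8E.
U+1ED8: 3-byte form → E1 BB 98.
U+69FE0: 4-byte form → F1 A9 BF A0.
Concatenated (19 bytes): F1 8C 9C 89 D7 95 EF 93 B4 EE 89 8E E1 BB 98 F1 A9 BF A0.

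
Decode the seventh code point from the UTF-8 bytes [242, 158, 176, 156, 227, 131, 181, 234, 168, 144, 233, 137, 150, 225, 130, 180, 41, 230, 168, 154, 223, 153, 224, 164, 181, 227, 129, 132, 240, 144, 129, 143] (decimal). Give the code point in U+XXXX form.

Offset 0: leading byte 0xF2 = 11110010 → 4-byte char #1 = F2 9E B0 9C.
Offset 4: leading byte 0xE3 = 11100011 → 3-byte char #2 = E3 83 B5.
Offset 7: leading byte 0xEA = 11101010 → 3-byte char #3 = EA A8 90.
Offset 10: leading byte 0xE9 = 11101001 → 3-byte char #4 = E9 89 96.
Offset 13: leading byte 0xE1 = 11100001 → 3-byte char #5 = E1 82 B4.
Offset 16: leading byte 0x29 = 00101001 → 1-byte char #6 = 29.
Offset 17: leading byte 0xE6 = 11100110 → 3-byte char #7 = E6 A8 9A.
Leading byte 0xE6 = 11100110 matches 1110xxxx → 3-byte sequence.
Byte 1: 0xE6 = 11100110, payload 0110 (4 bits).
Byte 2: 0xA8 = 10101000 (10xxxxxx ✓), payload 101000.
Byte 3: 0x9A = 10011010 (10xxxxxx ✓), payload 011010.
Concatenate: 0110101000011010 = 0x6A1A (16 bits → U+6A1A).

U+6A1A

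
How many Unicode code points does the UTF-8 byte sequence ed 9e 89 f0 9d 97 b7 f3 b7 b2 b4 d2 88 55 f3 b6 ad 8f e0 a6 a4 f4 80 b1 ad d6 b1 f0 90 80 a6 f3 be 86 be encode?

11

Byte at offset 0: 0xED = 11101101 → 3-byte char (#1). Advance 3.
Byte at offset 3: 0xF0 = 11110000 → 4-byte char (#2). Advance 4.
Byte at offset 7: 0xF3 = 11110011 → 4-byte char (#3). Advance 4.
Byte at offset 11: 0xD2 = 11010010 → 2-byte char (#4). Advance 2.
Byte at offset 13: 0x55 = 01010101 → 1-byte char (#5). Advance 1.
Byte at offset 14: 0xF3 = 11110011 → 4-byte char (#6). Advance 4.
Byte at offset 18: 0xE0 = 11100000 → 3-byte char (#7). Advance 3.
Byte at offset 21: 0xF4 = 11110100 → 4-byte char (#8). Advance 4.
Byte at offset 25: 0xD6 = 11010110 → 2-byte char (#9). Advance 2.
Byte at offset 27: 0xF0 = 11110000 → 4-byte char (#10). Advance 4.
Byte at offset 31: 0xF3 = 11110011 → 4-byte char (#11). Advance 4.
Reached end at offset 35 after 11 code points.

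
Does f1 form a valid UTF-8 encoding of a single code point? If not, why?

invalid (sequence truncated)

Leading byte 0xF1 = 11110001 → 4-byte form, but only 1 byte is present.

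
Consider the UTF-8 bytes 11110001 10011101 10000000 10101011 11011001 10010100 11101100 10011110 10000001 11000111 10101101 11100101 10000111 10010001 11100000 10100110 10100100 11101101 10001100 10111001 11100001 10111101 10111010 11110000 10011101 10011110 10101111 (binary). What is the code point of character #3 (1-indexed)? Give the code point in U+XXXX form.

Offset 0: leading byte 0xF1 = 11110001 → 4-byte char #1 = F1 9D 80 AB.
Offset 4: leading byte 0xD9 = 11011001 → 2-byte char #2 = D9 94.
Offset 6: leading byte 0xEC = 11101100 → 3-byte char #3 = EC 9E 81.
Leading byte 0xEC = 11101100 matches 1110xxxx → 3-byte sequence.
Byte 1: 0xEC = 11101100, payload 1100 (4 bits).
Byte 2: 0x9E = 10011110 (10xxxxxx ✓), payload 011110.
Byte 3: 0x81 = 10000001 (10xxxxxx ✓), payload 000001.
Concatenate: 1100011110000001 = 0xC781 (16 bits → U+C781).

U+C781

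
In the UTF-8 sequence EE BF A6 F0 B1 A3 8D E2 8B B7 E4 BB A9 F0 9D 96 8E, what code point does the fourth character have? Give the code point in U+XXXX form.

U+4EE9

Offset 0: leading byte 0xEE = 11101110 → 3-byte char #1 = EE BF A6.
Offset 3: leading byte 0xF0 = 11110000 → 4-byte char #2 = F0 B1 A3 8D.
Offset 7: leading byte 0xE2 = 11100010 → 3-byte char #3 = E2 8B B7.
Offset 10: leading byte 0xE4 = 11100100 → 3-byte char #4 = E4 BB A9.
Leading byte 0xE4 = 11100100 matches 1110xxxx → 3-byte sequence.
Byte 1: 0xE4 = 11100100, payload 0100 (4 bits).
Byte 2: 0xBB = 10111011 (10xxxxxx ✓), payload 111011.
Byte 3: 0xA9 = 10101001 (10xxxxxx ✓), payload 101001.
Concatenate: 0100111011101001 = 0x4EE9 (16 bits → U+4EE9).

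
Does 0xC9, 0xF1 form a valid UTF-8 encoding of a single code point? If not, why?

Leading byte 0xC9 = 11001001 → 2-byte form.
Byte 2 is 0xF1 = 11110001, which is not 10xxxxxx — expected a continuation byte.

invalid (non-continuation byte where continuation expected)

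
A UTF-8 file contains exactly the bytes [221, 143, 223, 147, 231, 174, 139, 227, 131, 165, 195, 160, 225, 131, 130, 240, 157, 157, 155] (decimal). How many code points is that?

7

Byte at offset 0: 0xDD = 11011101 → 2-byte char (#1). Advance 2.
Byte at offset 2: 0xDF = 11011111 → 2-byte char (#2). Advance 2.
Byte at offset 4: 0xE7 = 11100111 → 3-byte char (#3). Advance 3.
Byte at offset 7: 0xE3 = 11100011 → 3-byte char (#4). Advance 3.
Byte at offset 10: 0xC3 = 11000011 → 2-byte char (#5). Advance 2.
Byte at offset 12: 0xE1 = 11100001 → 3-byte char (#6). Advance 3.
Byte at offset 15: 0xF0 = 11110000 → 4-byte char (#7). Advance 4.
Reached end at offset 19 after 7 code points.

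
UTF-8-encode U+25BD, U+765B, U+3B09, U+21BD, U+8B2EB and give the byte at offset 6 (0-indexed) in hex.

0xE3

U+25BD → 3-byte form E2 96 BD at offsets 0–2.
U+765B → 3-byte form E7 99 9B at offsets 3–5.
U+3B09 → 3-byte form E3 AC 89 at offsets 6–8.
Offset 6 falls in char 3's range; it's byte 1 of E3 AC 89 = 0xE3.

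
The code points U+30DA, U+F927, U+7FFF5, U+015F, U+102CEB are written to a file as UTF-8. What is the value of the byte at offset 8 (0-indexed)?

U+30DA → 3-byte form E3 83 9A at offsets 0–2.
U+F927 → 3-byte form EF A4 A7 at offsets 3–5.
U+7FFF5 → 4-byte form F1 BF BF B5 at offsets 6–9.
Offset 8 falls in char 3's range; it's byte 3 of F1 BF BF B5 = 0xBF.

0xBF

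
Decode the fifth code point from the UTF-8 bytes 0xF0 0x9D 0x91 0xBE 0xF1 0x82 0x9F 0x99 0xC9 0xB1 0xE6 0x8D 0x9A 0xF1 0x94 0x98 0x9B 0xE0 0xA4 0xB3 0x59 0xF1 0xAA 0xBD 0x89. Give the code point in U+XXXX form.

Offset 0: leading byte 0xF0 = 11110000 → 4-byte char #1 = F0 9D 91 BE.
Offset 4: leading byte 0xF1 = 11110001 → 4-byte char #2 = F1 82 9F 99.
Offset 8: leading byte 0xC9 = 11001001 → 2-byte char #3 = C9 B1.
Offset 10: leading byte 0xE6 = 11100110 → 3-byte char #4 = E6 8D 9A.
Offset 13: leading byte 0xF1 = 11110001 → 4-byte char #5 = F1 94 98 9B.
Leading byte 0xF1 = 11110001 matches 11110xxx → 4-byte sequence.
Byte 1: 0xF1 = 11110001, payload 001 (3 bits).
Byte 2: 0x94 = 10010100 (10xxxxxx ✓), payload 010100.
Byte 3: 0x98 = 10011000 (10xxxxxx ✓), payload 011000.
Byte 4: 0x9B = 10011011 (10xxxxxx ✓), payload 011011.
Concatenate: 001010100011000011011 = 0x5461B (21 bits → U+5461B).

U+5461B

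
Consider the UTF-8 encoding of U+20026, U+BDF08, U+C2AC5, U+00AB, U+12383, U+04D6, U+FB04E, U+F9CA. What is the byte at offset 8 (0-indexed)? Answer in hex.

0xF3

U+20026 → 4-byte form F0 A0 80 A6 at offsets 0–3.
U+BDF08 → 4-byte form F2 BD BC 88 at offsets 4–7.
U+C2AC5 → 4-byte form F3 82 AB 85 at offsets 8–11.
Offset 8 falls in char 3's range; it's byte 1 of F3 82 AB 85 = 0xF3.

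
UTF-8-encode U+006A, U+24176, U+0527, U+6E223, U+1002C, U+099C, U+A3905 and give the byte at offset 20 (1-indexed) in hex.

1-indexed offset 20 is 0-indexed offset 19.
U+006A → 1-byte form 6A at offsets 0–0.
U+24176 → 4-byte form F0 A4 85 B6 at offsets 1–4.
U+0527 → 2-byte form D4 A7 at offsets 5–6.
U+6E223 → 4-byte form F1 AE 88 A3 at offsets 7–10.
U+1002C → 4-byte form F0 90 80 AC at offsets 11–14.
U+099C → 3-byte form E0 A6 9C at offsets 15–17.
U+A3905 → 4-byte form F2 A3 A4 85 at offsets 18–21.
Offset 19 falls in char 7's range; it's byte 2 of F2 A3 A4 85 = 0xA3.

0xA3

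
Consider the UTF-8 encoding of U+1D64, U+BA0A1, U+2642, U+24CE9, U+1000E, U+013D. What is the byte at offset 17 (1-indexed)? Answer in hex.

0x80

1-indexed offset 17 is 0-indexed offset 16.
U+1D64 → 3-byte form E1 B5 A4 at offsets 0–2.
U+BA0A1 → 4-byte form F2 BA 82 A1 at offsets 3–6.
U+2642 → 3-byte form E2 99 82 at offsets 7–9.
U+24CE9 → 4-byte form F0 A4 B3 A9 at offsets 10–13.
U+1000E → 4-byte form F0 90 80 8E at offsets 14–17.
Offset 16 falls in char 5's range; it's byte 3 of F0 90 80 8E = 0x80.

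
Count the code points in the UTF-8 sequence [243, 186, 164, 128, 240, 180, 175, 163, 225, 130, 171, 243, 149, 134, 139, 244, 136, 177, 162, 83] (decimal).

Byte at offset 0: 0xF3 = 11110011 → 4-byte char (#1). Advance 4.
Byte at offset 4: 0xF0 = 11110000 → 4-byte char (#2). Advance 4.
Byte at offset 8: 0xE1 = 11100001 → 3-byte char (#3). Advance 3.
Byte at offset 11: 0xF3 = 11110011 → 4-byte char (#4). Advance 4.
Byte at offset 15: 0xF4 = 11110100 → 4-byte char (#5). Advance 4.
Byte at offset 19: 0x53 = 01010011 → 1-byte char (#6). Advance 1.
Reached end at offset 20 after 6 code points.

6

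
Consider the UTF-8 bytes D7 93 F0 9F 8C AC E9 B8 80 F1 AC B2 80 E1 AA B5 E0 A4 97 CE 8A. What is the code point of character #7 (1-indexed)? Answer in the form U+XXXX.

Offset 0: leading byte 0xD7 = 11010111 → 2-byte char #1 = D7 93.
Offset 2: leading byte 0xF0 = 11110000 → 4-byte char #2 = F0 9F 8C AC.
Offset 6: leading byte 0xE9 = 11101001 → 3-byte char #3 = E9 B8 80.
Offset 9: leading byte 0xF1 = 11110001 → 4-byte char #4 = F1 AC B2 80.
Offset 13: leading byte 0xE1 = 11100001 → 3-byte char #5 = E1 AA B5.
Offset 16: leading byte 0xE0 = 11100000 → 3-byte char #6 = E0 A4 97.
Offset 19: leading byte 0xCE = 11001110 → 2-byte char #7 = CE 8A.
Leading byte 0xCE = 11001110 matches 110xxxxx → 2-byte sequence.
Byte 1: 0xCE = 11001110, payload 01110 (5 bits).
Byte 2: 0x8A = 10001010 (10xxxxxx ✓), payload 001010.
Concatenate: 01110001010 = 0x38A (11 bits → U+038A).

U+038A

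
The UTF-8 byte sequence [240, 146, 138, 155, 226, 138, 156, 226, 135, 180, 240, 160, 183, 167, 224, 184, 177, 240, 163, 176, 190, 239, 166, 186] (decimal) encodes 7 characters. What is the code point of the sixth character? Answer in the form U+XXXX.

U+23C3E

Offset 0: leading byte 0xF0 = 11110000 → 4-byte char #1 = F0 92 8A 9B.
Offset 4: leading byte 0xE2 = 11100010 → 3-byte char #2 = E2 8A 9C.
Offset 7: leading byte 0xE2 = 11100010 → 3-byte char #3 = E2 87 B4.
Offset 10: leading byte 0xF0 = 11110000 → 4-byte char #4 = F0 A0 B7 A7.
Offset 14: leading byte 0xE0 = 11100000 → 3-byte char #5 = E0 B8 B1.
Offset 17: leading byte 0xF0 = 11110000 → 4-byte char #6 = F0 A3 B0 BE.
Leading byte 0xF0 = 11110000 matches 11110xxx → 4-byte sequence.
Byte 1: 0xF0 = 11110000, payload 000 (3 bits).
Byte 2: 0xA3 = 10100011 (10xxxxxx ✓), payload 100011.
Byte 3: 0xB0 = 10110000 (10xxxxxx ✓), payload 110000.
Byte 4: 0xBE = 10111110 (10xxxxxx ✓), payload 111110.
Concatenate: 000100011110000111110 = 0x23C3E (21 bits → U+23C3E).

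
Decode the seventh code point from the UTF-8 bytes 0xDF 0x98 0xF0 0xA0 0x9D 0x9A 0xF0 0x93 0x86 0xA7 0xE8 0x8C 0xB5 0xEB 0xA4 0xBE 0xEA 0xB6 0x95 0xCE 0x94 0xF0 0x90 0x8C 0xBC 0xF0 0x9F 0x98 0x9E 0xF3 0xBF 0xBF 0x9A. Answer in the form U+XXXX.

Offset 0: leading byte 0xDF = 11011111 → 2-byte char #1 = DF 98.
Offset 2: leading byte 0xF0 = 11110000 → 4-byte char #2 = F0 A0 9D 9A.
Offset 6: leading byte 0xF0 = 11110000 → 4-byte char #3 = F0 93 86 A7.
Offset 10: leading byte 0xE8 = 11101000 → 3-byte char #4 = E8 8C B5.
Offset 13: leading byte 0xEB = 11101011 → 3-byte char #5 = EB A4 BE.
Offset 16: leading byte 0xEA = 11101010 → 3-byte char #6 = EA B6 95.
Offset 19: leading byte 0xCE = 11001110 → 2-byte char #7 = CE 94.
Leading byte 0xCE = 11001110 matches 110xxxxx → 2-byte sequence.
Byte 1: 0xCE = 11001110, payload 01110 (5 bits).
Byte 2: 0x94 = 10010100 (10xxxxxx ✓), payload 010100.
Concatenate: 01110010100 = 0x394 (11 bits → U+0394).

U+0394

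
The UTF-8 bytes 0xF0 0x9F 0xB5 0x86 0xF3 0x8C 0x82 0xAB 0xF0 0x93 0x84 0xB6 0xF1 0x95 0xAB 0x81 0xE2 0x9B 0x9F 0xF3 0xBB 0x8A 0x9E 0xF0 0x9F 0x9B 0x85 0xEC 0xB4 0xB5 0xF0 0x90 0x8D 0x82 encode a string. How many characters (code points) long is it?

9

Byte at offset 0: 0xF0 = 11110000 → 4-byte char (#1). Advance 4.
Byte at offset 4: 0xF3 = 11110011 → 4-byte char (#2). Advance 4.
Byte at offset 8: 0xF0 = 11110000 → 4-byte char (#3). Advance 4.
Byte at offset 12: 0xF1 = 11110001 → 4-byte char (#4). Advance 4.
Byte at offset 16: 0xE2 = 11100010 → 3-byte char (#5). Advance 3.
Byte at offset 19: 0xF3 = 11110011 → 4-byte char (#6). Advance 4.
Byte at offset 23: 0xF0 = 11110000 → 4-byte char (#7). Advance 4.
Byte at offset 27: 0xEC = 11101100 → 3-byte char (#8). Advance 3.
Byte at offset 30: 0xF0 = 11110000 → 4-byte char (#9). Advance 4.
Reached end at offset 34 after 9 code points.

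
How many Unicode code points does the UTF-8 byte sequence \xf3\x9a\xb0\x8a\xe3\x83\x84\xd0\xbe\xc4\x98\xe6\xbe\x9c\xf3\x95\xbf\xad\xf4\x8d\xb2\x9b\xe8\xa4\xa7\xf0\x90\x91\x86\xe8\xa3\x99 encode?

Byte at offset 0: 0xF3 = 11110011 → 4-byte char (#1). Advance 4.
Byte at offset 4: 0xE3 = 11100011 → 3-byte char (#2). Advance 3.
Byte at offset 7: 0xD0 = 11010000 → 2-byte char (#3). Advance 2.
Byte at offset 9: 0xC4 = 11000100 → 2-byte char (#4). Advance 2.
Byte at offset 11: 0xE6 = 11100110 → 3-byte char (#5). Advance 3.
Byte at offset 14: 0xF3 = 11110011 → 4-byte char (#6). Advance 4.
Byte at offset 18: 0xF4 = 11110100 → 4-byte char (#7). Advance 4.
Byte at offset 22: 0xE8 = 11101000 → 3-byte char (#8). Advance 3.
Byte at offset 25: 0xF0 = 11110000 → 4-byte char (#9). Advance 4.
Byte at offset 29: 0xE8 = 11101000 → 3-byte char (#10). Advance 3.
Reached end at offset 32 after 10 code points.

10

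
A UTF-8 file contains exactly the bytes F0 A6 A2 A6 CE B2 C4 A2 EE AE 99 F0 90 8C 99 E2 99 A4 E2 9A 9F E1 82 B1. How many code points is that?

Byte at offset 0: 0xF0 = 11110000 → 4-byte char (#1). Advance 4.
Byte at offset 4: 0xCE = 11001110 → 2-byte char (#2). Advance 2.
Byte at offset 6: 0xC4 = 11000100 → 2-byte char (#3). Advance 2.
Byte at offset 8: 0xEE = 11101110 → 3-byte char (#4). Advance 3.
Byte at offset 11: 0xF0 = 11110000 → 4-byte char (#5). Advance 4.
Byte at offset 15: 0xE2 = 11100010 → 3-byte char (#6). Advance 3.
Byte at offset 18: 0xE2 = 11100010 → 3-byte char (#7). Advance 3.
Byte at offset 21: 0xE1 = 11100001 → 3-byte char (#8). Advance 3.
Reached end at offset 24 after 8 code points.

8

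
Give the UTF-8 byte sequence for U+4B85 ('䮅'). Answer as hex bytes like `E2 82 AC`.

E4 AE 85

U+4B85 = 0x4B85 = 19333 decimal. In range U+0800–U+FFFF → 3-byte form: 1110xxxx 10xxxxxx 10xxxxxx.
Binary (16 bits): 0100101110000101.
Split 4+6+6: 0100 | 101110 | 000101.
Byte 1: 11100100 = 0xE4.
Byte 2: 10101110 = 0xAE.
Byte 3: 10000101 = 0x85.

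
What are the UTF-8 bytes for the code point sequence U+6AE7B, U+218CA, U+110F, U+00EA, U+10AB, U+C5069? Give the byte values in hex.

F1 AA B9 BB F0 A1 A3 8A E1 84 8F C3 AA E1 82 AB F3 85 81 A9

U+6AE7B: 4-byte form → F1 AA B9 BB.
U+218CA: 4-byte form → F0 A1 A3 8A.
U+110F: 3-byte form → E1 84 8F.
U+00EA: 2-byte form → C3 AA.
U+10AB: 3-byte form → E1 82 AB.
U+C5069: 4-byte form → F3 85 81 A9.
Concatenated (20 bytes): F1 AA B9 BB F0 A1 A3 8A E1 84 8F C3 AA E1 82 AB F3 85 81 A9.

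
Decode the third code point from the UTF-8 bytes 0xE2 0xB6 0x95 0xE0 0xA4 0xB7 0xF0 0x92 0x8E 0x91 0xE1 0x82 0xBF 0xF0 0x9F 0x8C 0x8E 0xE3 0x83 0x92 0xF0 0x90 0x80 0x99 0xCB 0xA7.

Offset 0: leading byte 0xE2 = 11100010 → 3-byte char #1 = E2 B6 95.
Offset 3: leading byte 0xE0 = 11100000 → 3-byte char #2 = E0 A4 B7.
Offset 6: leading byte 0xF0 = 11110000 → 4-byte char #3 = F0 92 8E 91.
Leading byte 0xF0 = 11110000 matches 11110xxx → 4-byte sequence.
Byte 1: 0xF0 = 11110000, payload 000 (3 bits).
Byte 2: 0x92 = 10010010 (10xxxxxx ✓), payload 010010.
Byte 3: 0x8E = 10001110 (10xxxxxx ✓), payload 001110.
Byte 4: 0x91 = 10010001 (10xxxxxx ✓), payload 010001.
Concatenate: 000010010001110010001 = 0x12391 (21 bits → U+12391).

U+12391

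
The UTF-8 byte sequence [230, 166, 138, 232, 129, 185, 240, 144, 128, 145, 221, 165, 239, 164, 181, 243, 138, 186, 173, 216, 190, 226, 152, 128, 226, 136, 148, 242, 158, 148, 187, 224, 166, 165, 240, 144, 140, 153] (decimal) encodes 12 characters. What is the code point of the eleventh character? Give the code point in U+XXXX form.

U+09A5

Offset 0: leading byte 0xE6 = 11100110 → 3-byte char #1 = E6 A6 8A.
Offset 3: leading byte 0xE8 = 11101000 → 3-byte char #2 = E8 81 B9.
Offset 6: leading byte 0xF0 = 11110000 → 4-byte char #3 = F0 90 80 91.
Offset 10: leading byte 0xDD = 11011101 → 2-byte char #4 = DD A5.
Offset 12: leading byte 0xEF = 11101111 → 3-byte char #5 = EF A4 B5.
Offset 15: leading byte 0xF3 = 11110011 → 4-byte char #6 = F3 8A BA AD.
Offset 19: leading byte 0xD8 = 11011000 → 2-byte char #7 = D8 BE.
Offset 21: leading byte 0xE2 = 11100010 → 3-byte char #8 = E2 98 80.
Offset 24: leading byte 0xE2 = 11100010 → 3-byte char #9 = E2 88 94.
Offset 27: leading byte 0xF2 = 11110010 → 4-byte char #10 = F2 9E 94 BB.
Offset 31: leading byte 0xE0 = 11100000 → 3-byte char #11 = E0 A6 A5.
Leading byte 0xE0 = 11100000 matches 1110xxxx → 3-byte sequence.
Byte 1: 0xE0 = 11100000, payload 0000 (4 bits).
Byte 2: 0xA6 = 10100110 (10xxxxxx ✓), payload 100110.
Byte 3: 0xA5 = 10100101 (10xxxxxx ✓), payload 100101.
Concatenate: 0000100110100101 = 0x9A5 (16 bits → U+09A5).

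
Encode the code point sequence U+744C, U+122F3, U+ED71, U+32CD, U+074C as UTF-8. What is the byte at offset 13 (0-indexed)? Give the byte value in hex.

0xDD

U+744C → 3-byte form E7 91 8C at offsets 0–2.
U+122F3 → 4-byte form F0 92 8B B3 at offsets 3–6.
U+ED71 → 3-byte form EE B5 B1 at offsets 7–9.
U+32CD → 3-byte form E3 8B 8D at offsets 10–12.
U+074C → 2-byte form DD 8C at offsets 13–14.
Offset 13 falls in char 5's range; it's byte 1 of DD 8C = 0xDD.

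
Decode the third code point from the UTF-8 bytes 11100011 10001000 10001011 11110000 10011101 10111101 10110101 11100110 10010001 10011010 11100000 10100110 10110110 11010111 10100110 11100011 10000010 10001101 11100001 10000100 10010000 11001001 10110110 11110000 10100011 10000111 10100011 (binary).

Offset 0: leading byte 0xE3 = 11100011 → 3-byte char #1 = E3 88 8B.
Offset 3: leading byte 0xF0 = 11110000 → 4-byte char #2 = F0 9D BD B5.
Offset 7: leading byte 0xE6 = 11100110 → 3-byte char #3 = E6 91 9A.
Leading byte 0xE6 = 11100110 matches 1110xxxx → 3-byte sequence.
Byte 1: 0xE6 = 11100110, payload 0110 (4 bits).
Byte 2: 0x91 = 10010001 (10xxxxxx ✓), payload 010001.
Byte 3: 0x9A = 10011010 (10xxxxxx ✓), payload 011010.
Concatenate: 0110010001011010 = 0x645A (16 bits → U+645A).

U+645A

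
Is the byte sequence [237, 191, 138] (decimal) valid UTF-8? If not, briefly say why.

invalid (encodes a surrogate (U+D800–U+DFFF))

Structurally a 3-byte sequence; payload = 0xDFCA.
But 0xDFCA is in U+D800–U+DFFF, the surrogate range. Surrogates are not Unicode scalar values and are forbidden in UTF-8.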